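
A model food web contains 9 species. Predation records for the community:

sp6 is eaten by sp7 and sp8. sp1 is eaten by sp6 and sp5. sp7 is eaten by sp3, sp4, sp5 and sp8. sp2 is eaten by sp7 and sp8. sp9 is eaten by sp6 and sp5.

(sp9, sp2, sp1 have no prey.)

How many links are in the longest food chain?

3 links

One longest chain: sp9 → sp6 → sp7 → sp8.
It has 4 species and 3 links.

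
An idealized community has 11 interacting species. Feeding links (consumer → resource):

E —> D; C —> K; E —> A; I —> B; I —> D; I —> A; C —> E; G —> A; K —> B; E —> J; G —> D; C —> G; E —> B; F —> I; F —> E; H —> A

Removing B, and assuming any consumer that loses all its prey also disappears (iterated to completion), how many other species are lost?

1

Remove B.
Round 1: K (all prey gone) → extinct.
No further losses. Total secondary extinctions: 1.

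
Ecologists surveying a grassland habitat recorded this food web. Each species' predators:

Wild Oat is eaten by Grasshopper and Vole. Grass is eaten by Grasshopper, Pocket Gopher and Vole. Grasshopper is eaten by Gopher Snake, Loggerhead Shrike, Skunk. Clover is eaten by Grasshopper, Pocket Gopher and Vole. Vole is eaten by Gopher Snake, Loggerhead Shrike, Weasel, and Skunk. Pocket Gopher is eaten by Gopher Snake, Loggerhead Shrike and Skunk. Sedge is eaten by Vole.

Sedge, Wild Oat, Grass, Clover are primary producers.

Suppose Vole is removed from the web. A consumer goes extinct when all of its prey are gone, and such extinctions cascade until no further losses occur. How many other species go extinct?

1

Remove Vole.
Round 1: Weasel (all prey gone) → extinct.
No further losses. Total secondary extinctions: 1.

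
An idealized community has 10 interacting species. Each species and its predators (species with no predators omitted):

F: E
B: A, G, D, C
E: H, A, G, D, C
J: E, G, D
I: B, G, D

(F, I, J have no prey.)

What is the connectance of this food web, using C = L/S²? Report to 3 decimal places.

The web has S = 10 species and L = 16 feeding links.
C = L / S² = 16 / 100 = 0.1600 ≈ 0.160.

C = 0.160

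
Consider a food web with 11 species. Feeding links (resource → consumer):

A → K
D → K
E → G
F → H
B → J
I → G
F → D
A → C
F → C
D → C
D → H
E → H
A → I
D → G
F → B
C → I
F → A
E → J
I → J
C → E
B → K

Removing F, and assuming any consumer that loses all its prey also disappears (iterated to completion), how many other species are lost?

Remove F.
Round 1: B (all prey gone), D (all prey gone), A (all prey gone) → extinct.
Round 2: C (all prey gone), K (all prey gone) → extinct.
Round 3: E (all prey gone), I (all prey gone) → extinct.
Round 4: H (all prey gone), G (all prey gone), J (all prey gone) → extinct.
No further losses. Total secondary extinctions: 10.

10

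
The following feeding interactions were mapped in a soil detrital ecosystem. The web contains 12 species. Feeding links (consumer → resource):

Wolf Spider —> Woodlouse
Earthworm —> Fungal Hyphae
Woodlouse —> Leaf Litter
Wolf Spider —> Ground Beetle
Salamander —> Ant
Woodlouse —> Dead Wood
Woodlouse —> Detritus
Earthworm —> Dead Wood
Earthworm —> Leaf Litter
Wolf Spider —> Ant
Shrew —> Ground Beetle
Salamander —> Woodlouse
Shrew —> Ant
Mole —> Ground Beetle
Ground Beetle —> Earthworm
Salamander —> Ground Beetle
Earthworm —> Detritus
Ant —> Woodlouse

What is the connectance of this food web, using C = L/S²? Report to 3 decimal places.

C = 0.125

The web has S = 12 species and L = 18 feeding links.
C = L / S² = 18 / 144 = 0.1250 ≈ 0.125.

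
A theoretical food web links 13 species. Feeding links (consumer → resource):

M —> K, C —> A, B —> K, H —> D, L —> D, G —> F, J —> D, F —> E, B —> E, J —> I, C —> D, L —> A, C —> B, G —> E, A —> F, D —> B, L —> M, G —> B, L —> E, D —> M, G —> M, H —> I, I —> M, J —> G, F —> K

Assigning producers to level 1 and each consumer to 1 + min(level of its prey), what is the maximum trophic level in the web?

4

Producers (level 1): E, K.
Following each consumer down to its lowest-level prey: E → B → D → H (levels 1 through 4).
All prey of H (D 3, I 3) are at level 3 or above, so H is at level 1 + 3 = 4.
Every consumer has at least one prey at level 3 or below, so none exceeds level 4.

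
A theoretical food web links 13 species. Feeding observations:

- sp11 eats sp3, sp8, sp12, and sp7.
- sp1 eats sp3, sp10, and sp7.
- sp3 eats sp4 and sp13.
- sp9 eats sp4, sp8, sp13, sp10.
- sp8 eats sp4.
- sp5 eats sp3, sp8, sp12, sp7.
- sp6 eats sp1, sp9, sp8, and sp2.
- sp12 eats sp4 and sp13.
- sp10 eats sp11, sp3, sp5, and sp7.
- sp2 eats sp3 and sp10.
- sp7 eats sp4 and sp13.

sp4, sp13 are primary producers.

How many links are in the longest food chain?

One longest chain: sp4 → sp3 → sp11 → sp10 → sp9 → sp6.
It has 6 species and 5 links.

5 links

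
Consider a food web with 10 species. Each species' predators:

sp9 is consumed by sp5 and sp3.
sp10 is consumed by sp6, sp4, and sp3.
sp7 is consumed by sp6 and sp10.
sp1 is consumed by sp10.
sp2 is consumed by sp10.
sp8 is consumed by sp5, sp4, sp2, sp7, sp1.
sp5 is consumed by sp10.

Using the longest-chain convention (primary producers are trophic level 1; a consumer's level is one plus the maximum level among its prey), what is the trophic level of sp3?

Trophic level 4

sp8 is a producer → level 1.
sp1 eats sp8 → level 2.
sp10 eats sp1 (level 2); other prey at levels: sp2 2, sp7 2, sp5 2 → level 3.
sp3 eats sp10 (level 3); other prey at levels: sp9 1 → level 4.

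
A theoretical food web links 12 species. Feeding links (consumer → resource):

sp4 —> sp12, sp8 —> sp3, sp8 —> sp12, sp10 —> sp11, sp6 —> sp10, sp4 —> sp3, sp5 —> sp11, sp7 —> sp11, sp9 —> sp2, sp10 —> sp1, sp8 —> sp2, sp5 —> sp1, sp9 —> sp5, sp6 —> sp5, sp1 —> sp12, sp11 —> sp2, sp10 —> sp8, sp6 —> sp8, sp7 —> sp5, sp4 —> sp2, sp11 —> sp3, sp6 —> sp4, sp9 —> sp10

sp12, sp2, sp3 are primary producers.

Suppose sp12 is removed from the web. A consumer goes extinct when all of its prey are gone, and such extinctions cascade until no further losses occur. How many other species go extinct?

1

Remove sp12.
Round 1: sp1 (all prey gone) → extinct.
No further losses. Total secondary extinctions: 1.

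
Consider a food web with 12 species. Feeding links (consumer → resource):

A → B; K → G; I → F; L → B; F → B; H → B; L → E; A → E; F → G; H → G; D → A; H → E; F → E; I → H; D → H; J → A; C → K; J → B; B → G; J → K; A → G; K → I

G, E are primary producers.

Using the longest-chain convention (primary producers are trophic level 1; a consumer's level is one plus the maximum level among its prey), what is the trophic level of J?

G is a producer → level 1.
B eats G → level 2.
H eats B (level 2); other prey at levels: G 1, E 1 → level 3.
I eats H (level 3); other prey at levels: F 3 → level 4.
K eats I (level 4); other prey at levels: G 1 → level 5.
J eats K (level 5); other prey at levels: B 2, A 3 → level 6.

Trophic level 6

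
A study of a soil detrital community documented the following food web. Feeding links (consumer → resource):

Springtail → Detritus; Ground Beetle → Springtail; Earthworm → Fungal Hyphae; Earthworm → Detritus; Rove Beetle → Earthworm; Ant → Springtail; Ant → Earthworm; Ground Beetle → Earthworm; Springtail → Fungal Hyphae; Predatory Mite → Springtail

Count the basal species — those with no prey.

2

Basal species (no prey listed): Fungal Hyphae, Detritus.
Count: 2.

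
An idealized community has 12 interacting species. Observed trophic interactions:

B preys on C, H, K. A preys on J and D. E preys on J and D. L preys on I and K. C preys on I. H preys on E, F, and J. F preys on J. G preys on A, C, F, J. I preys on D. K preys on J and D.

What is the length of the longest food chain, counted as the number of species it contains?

One longest chain: D → I → C → B.
It has 4 species and 3 links.

4 species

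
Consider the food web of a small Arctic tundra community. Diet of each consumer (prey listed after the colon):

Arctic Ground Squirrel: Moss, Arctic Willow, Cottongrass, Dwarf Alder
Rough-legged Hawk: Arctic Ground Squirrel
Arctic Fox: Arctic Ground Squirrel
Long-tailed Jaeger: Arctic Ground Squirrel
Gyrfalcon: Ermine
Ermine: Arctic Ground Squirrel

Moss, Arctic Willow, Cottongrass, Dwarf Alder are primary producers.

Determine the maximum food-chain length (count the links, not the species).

3 links

One longest chain: Moss → Arctic Ground Squirrel → Ermine → Gyrfalcon.
It has 4 species and 3 links.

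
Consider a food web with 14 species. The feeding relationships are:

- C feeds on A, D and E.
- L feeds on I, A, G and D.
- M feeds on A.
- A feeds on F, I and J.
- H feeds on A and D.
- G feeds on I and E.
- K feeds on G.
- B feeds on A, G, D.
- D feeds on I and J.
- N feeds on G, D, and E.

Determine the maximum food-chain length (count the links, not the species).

One longest chain: J → A → B.
It has 3 species and 2 links.

2 links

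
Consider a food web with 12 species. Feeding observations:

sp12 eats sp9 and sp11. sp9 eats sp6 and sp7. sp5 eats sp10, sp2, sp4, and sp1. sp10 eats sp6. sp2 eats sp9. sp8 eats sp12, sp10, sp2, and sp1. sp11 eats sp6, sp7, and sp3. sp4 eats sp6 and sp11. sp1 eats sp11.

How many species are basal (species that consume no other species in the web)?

3

Basal species (no prey listed): sp6, sp7, sp3.
Count: 3.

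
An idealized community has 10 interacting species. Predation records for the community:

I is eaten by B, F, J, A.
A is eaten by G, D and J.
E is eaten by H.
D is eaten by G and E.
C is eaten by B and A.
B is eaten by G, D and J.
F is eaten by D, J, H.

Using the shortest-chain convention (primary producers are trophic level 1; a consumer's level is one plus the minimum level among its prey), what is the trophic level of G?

I is a producer → level 1.
A eats I → level 2.
G eats A → level 3.
No prey of G is below level 2, so 3 is the minimum.

Trophic level 3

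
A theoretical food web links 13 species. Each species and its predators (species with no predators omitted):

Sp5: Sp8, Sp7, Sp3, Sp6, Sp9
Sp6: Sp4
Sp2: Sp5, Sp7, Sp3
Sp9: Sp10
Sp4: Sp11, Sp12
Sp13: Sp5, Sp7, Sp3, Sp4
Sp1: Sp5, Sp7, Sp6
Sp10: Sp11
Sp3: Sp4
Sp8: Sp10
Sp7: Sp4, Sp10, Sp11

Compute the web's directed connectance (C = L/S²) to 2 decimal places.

The web has S = 13 species and L = 25 feeding links.
C = L / S² = 25 / 169 = 0.1479 ≈ 0.15.

C = 0.15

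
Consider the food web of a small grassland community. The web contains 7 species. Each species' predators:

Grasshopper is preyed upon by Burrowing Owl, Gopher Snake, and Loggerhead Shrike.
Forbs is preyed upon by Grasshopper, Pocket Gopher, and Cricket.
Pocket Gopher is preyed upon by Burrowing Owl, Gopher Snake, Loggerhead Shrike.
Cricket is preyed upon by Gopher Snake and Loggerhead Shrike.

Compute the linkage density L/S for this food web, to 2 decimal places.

L/S = 1.57

There are L = 11 links among S = 7 species.
L/S = 11/7 = 1.5714 ≈ 1.57.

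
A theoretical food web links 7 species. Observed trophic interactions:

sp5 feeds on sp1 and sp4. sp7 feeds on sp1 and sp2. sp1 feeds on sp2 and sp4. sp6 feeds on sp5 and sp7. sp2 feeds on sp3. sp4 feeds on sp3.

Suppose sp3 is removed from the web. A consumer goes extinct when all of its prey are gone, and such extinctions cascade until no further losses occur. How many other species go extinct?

6

Remove sp3.
Round 1: sp2 (all prey gone), sp4 (all prey gone) → extinct.
Round 2: sp1 (all prey gone) → extinct.
Round 3: sp5 (all prey gone), sp7 (all prey gone) → extinct.
Round 4: sp6 (all prey gone) → extinct.
No further losses. Total secondary extinctions: 6.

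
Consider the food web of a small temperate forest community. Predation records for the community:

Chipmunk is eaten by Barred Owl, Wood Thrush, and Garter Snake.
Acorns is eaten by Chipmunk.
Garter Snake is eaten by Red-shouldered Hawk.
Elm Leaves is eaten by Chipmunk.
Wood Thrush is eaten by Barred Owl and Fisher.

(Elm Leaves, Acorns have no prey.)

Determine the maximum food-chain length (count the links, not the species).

3 links

One longest chain: Elm Leaves → Chipmunk → Garter Snake → Red-shouldered Hawk.
It has 4 species and 3 links.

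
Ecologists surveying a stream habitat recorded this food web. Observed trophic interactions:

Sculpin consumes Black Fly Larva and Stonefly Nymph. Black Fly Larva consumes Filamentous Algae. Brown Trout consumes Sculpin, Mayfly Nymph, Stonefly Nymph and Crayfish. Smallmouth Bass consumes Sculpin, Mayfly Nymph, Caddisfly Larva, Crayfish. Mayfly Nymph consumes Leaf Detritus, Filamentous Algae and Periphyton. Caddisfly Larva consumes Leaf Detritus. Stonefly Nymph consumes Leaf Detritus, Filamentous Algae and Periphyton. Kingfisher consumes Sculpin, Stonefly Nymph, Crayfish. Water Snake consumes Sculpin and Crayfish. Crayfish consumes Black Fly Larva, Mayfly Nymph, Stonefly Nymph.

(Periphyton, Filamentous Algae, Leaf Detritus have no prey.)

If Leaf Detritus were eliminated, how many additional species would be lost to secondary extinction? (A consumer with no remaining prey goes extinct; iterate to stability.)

Remove Leaf Detritus.
Round 1: Caddisfly Larva (all prey gone) → extinct.
No further losses. Total secondary extinctions: 1.

1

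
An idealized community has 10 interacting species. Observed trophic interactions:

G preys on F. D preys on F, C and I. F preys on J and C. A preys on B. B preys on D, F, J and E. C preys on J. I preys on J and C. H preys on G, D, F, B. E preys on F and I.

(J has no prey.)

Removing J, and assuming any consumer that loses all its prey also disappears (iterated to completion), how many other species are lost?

Remove J.
Round 1: C (all prey gone) → extinct.
Round 2: I (all prey gone), F (all prey gone) → extinct.
Round 3: G (all prey gone), D (all prey gone), E (all prey gone) → extinct.
Round 4: B (all prey gone) → extinct.
Round 5: H (all prey gone), A (all prey gone) → extinct.
No further losses. Total secondary extinctions: 9.

9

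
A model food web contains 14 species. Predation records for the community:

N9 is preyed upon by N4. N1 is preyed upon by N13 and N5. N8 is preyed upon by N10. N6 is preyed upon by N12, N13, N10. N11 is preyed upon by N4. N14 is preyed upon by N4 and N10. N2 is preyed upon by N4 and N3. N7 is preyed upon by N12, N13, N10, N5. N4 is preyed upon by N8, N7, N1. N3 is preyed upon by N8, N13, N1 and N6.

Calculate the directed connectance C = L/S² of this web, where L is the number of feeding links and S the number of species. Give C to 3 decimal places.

C = 0.117

The web has S = 14 species and L = 23 feeding links.
C = L / S² = 23 / 196 = 0.1173 ≈ 0.117.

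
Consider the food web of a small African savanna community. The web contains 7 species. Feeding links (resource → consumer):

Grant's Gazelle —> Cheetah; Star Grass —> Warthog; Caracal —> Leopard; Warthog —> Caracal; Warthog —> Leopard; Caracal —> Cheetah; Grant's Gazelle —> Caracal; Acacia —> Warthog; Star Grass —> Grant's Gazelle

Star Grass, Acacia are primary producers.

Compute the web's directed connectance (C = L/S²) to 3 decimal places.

The web has S = 7 species and L = 9 feeding links.
C = L / S² = 9 / 49 = 0.1837 ≈ 0.184.

C = 0.184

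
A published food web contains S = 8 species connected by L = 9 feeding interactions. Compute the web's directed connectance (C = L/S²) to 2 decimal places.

C = 0.14

The web has S = 8 species and L = 9 feeding links.
C = L / S² = 9 / 64 = 0.1406 ≈ 0.14.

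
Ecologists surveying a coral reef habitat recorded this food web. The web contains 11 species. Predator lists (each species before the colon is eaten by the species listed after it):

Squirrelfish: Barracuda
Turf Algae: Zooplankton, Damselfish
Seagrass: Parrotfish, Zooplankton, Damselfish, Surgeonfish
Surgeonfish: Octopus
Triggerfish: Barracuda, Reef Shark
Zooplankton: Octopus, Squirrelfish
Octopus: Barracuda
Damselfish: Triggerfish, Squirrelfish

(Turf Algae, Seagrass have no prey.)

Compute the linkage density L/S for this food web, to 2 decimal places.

There are L = 15 links among S = 11 species.
L/S = 15/11 = 1.3636 ≈ 1.36.

L/S = 1.36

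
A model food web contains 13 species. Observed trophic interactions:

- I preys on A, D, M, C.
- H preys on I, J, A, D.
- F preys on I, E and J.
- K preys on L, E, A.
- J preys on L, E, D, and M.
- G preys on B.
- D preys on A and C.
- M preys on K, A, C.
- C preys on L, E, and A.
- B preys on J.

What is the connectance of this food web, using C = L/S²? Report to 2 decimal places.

C = 0.17

The web has S = 13 species and L = 28 feeding links.
C = L / S² = 28 / 169 = 0.1657 ≈ 0.17.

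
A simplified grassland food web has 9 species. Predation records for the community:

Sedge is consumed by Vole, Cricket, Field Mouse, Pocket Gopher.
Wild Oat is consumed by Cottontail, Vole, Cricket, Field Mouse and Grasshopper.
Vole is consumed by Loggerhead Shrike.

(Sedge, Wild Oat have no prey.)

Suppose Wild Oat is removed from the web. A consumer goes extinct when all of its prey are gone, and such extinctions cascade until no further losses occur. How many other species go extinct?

2

Remove Wild Oat.
Round 1: Grasshopper (all prey gone), Cottontail (all prey gone) → extinct.
No further losses. Total secondary extinctions: 2.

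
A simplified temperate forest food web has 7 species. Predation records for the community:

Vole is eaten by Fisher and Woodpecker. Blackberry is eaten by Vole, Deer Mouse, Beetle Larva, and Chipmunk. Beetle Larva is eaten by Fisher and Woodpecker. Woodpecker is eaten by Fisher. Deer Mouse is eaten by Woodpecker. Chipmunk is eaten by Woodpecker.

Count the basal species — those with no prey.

Basal species (no prey listed): Blackberry.
Count: 1.

1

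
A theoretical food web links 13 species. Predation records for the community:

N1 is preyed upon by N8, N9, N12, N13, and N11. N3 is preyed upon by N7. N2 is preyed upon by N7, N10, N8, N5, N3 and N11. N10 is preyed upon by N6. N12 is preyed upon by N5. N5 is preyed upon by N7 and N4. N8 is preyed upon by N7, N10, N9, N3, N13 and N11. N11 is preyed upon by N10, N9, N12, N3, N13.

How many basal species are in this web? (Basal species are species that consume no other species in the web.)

2

Basal species (no prey listed): N2, N1.
Count: 2.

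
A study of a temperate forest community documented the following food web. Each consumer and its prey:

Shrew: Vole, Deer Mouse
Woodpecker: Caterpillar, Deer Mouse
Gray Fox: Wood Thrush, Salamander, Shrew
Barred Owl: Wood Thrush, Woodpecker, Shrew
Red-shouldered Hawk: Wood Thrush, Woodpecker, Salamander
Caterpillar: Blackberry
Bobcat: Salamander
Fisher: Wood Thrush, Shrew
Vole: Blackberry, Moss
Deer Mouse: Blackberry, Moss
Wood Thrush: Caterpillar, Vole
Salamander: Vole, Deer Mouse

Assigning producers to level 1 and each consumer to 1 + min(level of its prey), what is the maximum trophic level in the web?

4

Producers (level 1): Blackberry, Moss.
Following each consumer down to its lowest-level prey: Blackberry → Vole → Salamander → Bobcat (levels 1 through 4).
All prey of Bobcat (Salamander 3) are at level 3 or above, so Bobcat is at level 1 + 3 = 4.
Every consumer has at least one prey at level 3 or below, so none exceeds level 4.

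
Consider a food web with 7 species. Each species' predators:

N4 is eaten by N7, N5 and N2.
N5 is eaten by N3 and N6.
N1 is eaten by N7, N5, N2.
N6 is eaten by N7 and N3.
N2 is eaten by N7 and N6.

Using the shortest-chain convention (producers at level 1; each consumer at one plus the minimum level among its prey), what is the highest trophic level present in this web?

Producers (level 1): N1, N4.
Following each consumer down to its lowest-level prey: N1 → N5 → N3 (levels 1 through 3).
All prey of N3 (N5 2, N6 3) are at level 2 or above, so N3 is at level 1 + 2 = 3.
Every consumer has at least one prey at level 2 or below, so none exceeds level 3.

3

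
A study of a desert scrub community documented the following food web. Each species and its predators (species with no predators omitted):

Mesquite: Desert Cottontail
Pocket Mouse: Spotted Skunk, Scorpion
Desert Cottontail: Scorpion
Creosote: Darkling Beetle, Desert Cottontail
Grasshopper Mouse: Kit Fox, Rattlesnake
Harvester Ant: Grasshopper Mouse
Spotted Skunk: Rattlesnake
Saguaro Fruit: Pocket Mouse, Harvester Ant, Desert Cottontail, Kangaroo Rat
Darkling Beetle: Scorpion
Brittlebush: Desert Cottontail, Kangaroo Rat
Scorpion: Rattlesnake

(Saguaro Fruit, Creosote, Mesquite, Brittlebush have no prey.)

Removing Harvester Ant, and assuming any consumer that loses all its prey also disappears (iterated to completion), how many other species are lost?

2

Remove Harvester Ant.
Round 1: Grasshopper Mouse (all prey gone) → extinct.
Round 2: Kit Fox (all prey gone) → extinct.
No further losses. Total secondary extinctions: 2.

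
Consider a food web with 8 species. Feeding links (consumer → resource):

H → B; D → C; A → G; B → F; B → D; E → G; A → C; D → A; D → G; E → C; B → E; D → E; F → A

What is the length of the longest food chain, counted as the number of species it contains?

5 species

One longest chain: C → A → F → B → H.
It has 5 species and 4 links.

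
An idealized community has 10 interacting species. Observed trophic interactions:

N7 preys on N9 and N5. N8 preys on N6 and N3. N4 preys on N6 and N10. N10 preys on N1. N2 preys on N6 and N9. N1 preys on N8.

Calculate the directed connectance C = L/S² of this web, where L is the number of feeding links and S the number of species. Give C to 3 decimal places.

C = 0.100

The web has S = 10 species and L = 10 feeding links.
C = L / S² = 10 / 100 = 0.1000 ≈ 0.100.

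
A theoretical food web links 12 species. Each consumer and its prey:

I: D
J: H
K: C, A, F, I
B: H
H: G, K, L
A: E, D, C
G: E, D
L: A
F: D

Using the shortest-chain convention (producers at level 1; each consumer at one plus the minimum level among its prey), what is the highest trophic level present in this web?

4

Producers (level 1): E, D, C.
Following each consumer down to its lowest-level prey: E → G → H → J (levels 1 through 4).
All prey of J (H 3) are at level 3 or above, so J is at level 1 + 3 = 4.
Every consumer has at least one prey at level 3 or below, so none exceeds level 4.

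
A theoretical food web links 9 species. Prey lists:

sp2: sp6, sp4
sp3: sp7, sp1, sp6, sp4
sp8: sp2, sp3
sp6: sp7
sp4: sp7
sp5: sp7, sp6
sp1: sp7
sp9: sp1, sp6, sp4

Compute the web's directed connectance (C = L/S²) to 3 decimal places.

C = 0.198

The web has S = 9 species and L = 16 feeding links.
C = L / S² = 16 / 81 = 0.1975 ≈ 0.198.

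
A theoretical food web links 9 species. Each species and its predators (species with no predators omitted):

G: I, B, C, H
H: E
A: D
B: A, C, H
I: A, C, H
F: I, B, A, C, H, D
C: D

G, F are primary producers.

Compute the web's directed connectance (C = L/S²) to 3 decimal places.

C = 0.235

The web has S = 9 species and L = 19 feeding links.
C = L / S² = 19 / 81 = 0.2346 ≈ 0.235.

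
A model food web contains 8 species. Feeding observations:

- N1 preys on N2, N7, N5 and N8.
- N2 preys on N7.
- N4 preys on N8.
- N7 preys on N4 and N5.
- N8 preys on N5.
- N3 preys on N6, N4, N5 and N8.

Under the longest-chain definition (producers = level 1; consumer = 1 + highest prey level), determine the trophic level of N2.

N5 is a producer → level 1.
N8 eats N5 → level 2.
N4 eats N8 → level 3.
N7 eats N4 (level 3); other prey at levels: N5 1 → level 4.
N2 eats N7 → level 5.

Trophic level 5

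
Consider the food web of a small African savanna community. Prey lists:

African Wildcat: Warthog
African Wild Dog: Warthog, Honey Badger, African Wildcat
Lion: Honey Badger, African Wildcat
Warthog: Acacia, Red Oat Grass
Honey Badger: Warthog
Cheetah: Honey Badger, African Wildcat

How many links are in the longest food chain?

3 links

One longest chain: Acacia → Warthog → Honey Badger → African Wild Dog.
It has 4 species and 3 links.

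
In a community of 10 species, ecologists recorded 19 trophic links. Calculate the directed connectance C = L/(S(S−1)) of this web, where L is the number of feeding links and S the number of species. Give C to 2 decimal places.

C = 0.21

The web has S = 10 species and L = 19 feeding links.
C = L / (S(S−1)) = 19 / 90 = 0.2111 ≈ 0.21.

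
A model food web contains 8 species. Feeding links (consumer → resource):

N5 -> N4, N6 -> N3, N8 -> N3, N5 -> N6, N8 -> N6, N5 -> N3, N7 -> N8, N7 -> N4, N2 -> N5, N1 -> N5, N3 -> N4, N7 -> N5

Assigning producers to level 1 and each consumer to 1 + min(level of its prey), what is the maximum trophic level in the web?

3

Producers (level 1): N4.
Following each consumer down to its lowest-level prey: N4 → N5 → N2 (levels 1 through 3).
All prey of N2 (N5 2) are at level 2 or above, so N2 is at level 1 + 2 = 3.
Every consumer has at least one prey at level 2 or below, so none exceeds level 3.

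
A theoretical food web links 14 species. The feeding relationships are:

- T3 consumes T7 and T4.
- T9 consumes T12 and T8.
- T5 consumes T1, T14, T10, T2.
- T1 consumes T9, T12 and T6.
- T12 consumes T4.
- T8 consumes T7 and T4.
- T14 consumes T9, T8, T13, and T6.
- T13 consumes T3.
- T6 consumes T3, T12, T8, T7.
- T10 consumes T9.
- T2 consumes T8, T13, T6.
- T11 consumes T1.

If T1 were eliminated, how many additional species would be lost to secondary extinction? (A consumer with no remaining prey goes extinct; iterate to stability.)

1

Remove T1.
Round 1: T11 (all prey gone) → extinct.
No further losses. Total secondary extinctions: 1.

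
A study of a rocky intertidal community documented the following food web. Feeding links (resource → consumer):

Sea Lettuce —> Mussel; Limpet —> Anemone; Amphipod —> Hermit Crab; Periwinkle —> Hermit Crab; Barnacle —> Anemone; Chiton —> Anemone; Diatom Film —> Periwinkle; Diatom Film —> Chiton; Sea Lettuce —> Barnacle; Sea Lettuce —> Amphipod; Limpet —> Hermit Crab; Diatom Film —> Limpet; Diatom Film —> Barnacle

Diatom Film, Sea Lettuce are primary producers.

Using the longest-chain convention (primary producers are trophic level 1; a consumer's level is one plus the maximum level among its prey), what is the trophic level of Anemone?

Trophic level 3

Diatom Film is a producer → level 1.
Chiton eats Diatom Film → level 2.
Anemone eats Chiton (level 2); other prey at levels: Barnacle 2, Limpet 2 → level 3.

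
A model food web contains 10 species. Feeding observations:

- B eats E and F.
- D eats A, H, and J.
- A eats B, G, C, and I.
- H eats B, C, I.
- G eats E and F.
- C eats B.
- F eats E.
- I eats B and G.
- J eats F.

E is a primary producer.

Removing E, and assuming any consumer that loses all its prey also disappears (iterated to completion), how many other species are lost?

9

Remove E.
Round 1: F (all prey gone) → extinct.
Round 2: J (all prey gone), G (all prey gone), B (all prey gone) → extinct.
Round 3: I (all prey gone), C (all prey gone) → extinct.
Round 4: A (all prey gone), H (all prey gone) → extinct.
Round 5: D (all prey gone) → extinct.
No further losses. Total secondary extinctions: 9.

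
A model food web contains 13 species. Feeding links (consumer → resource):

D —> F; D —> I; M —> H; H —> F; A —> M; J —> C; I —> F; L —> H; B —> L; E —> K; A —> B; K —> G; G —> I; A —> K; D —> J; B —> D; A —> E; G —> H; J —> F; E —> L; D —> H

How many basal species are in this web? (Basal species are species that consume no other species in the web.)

Basal species (no prey listed): F, C.
Count: 2.

2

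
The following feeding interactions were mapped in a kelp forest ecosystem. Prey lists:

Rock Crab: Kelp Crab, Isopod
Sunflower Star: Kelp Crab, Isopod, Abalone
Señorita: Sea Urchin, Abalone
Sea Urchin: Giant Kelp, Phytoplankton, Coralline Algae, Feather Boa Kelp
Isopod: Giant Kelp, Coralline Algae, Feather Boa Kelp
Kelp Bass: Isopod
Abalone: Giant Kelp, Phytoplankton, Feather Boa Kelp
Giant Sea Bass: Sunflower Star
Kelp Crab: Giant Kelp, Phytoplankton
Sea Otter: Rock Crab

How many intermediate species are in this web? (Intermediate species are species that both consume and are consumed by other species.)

Intermediate species (has both prey and predators): Kelp Crab, Sea Urchin, Isopod, Abalone, Sunflower Star, Rock Crab.
Count: 6.

6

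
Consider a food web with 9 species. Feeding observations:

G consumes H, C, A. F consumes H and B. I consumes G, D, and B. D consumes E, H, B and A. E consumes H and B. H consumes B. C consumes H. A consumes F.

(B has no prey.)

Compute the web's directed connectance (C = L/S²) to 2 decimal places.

The web has S = 9 species and L = 17 feeding links.
C = L / S² = 17 / 81 = 0.2099 ≈ 0.21.

C = 0.21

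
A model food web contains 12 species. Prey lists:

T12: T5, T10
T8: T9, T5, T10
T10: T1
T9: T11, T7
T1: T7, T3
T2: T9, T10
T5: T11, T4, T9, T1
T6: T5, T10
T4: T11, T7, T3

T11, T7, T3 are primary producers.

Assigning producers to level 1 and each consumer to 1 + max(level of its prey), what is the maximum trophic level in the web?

4

Producers (level 1): T11, T7, T3.
T11 → T4 → T5 → T8 gives T8 level 4.
No species has a prey at level 4, so no species reaches level 5.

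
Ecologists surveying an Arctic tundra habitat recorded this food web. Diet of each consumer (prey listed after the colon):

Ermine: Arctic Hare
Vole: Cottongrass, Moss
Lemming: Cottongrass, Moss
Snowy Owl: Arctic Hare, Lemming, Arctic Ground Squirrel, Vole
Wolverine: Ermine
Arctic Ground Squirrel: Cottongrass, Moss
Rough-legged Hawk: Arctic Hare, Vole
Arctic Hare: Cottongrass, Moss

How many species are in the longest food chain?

One longest chain: Cottongrass → Arctic Hare → Ermine → Wolverine.
It has 4 species and 3 links.

4 species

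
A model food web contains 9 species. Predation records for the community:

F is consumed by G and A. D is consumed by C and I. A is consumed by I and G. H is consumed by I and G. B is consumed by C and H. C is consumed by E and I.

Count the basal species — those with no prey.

3

Basal species (no prey listed): B, F, D.
Count: 3.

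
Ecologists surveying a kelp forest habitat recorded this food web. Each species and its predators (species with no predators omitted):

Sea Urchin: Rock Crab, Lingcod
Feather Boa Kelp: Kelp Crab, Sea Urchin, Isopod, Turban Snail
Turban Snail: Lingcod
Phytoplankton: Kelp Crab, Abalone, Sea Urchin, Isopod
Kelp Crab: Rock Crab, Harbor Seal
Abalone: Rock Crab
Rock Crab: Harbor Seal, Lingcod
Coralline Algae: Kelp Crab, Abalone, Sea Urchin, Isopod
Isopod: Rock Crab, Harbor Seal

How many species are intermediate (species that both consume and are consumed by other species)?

6

Intermediate species (has both prey and predators): Kelp Crab, Abalone, Sea Urchin, Isopod, Turban Snail, Rock Crab.
Count: 6.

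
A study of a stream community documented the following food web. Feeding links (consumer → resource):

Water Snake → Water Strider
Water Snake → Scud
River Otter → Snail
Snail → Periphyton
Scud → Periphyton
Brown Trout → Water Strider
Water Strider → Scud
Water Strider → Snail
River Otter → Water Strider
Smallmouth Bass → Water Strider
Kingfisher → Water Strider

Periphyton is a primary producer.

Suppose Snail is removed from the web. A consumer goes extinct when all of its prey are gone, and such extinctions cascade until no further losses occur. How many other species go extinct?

Remove Snail.
Every predator of it retains at least one other prey: Water Strider still has Scud; River Otter still has Water Strider.
No consumer loses all prey, so no secondary extinctions occur.

0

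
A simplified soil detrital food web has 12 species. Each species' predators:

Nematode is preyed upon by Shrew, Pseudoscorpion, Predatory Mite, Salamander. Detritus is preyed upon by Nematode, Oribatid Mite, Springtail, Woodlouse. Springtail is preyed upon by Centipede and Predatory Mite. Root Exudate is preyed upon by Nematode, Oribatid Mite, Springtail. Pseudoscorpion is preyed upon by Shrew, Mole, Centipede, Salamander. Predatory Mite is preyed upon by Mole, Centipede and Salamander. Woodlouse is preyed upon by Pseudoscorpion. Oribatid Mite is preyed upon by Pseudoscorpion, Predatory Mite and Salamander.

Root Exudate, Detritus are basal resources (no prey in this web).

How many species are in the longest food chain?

One longest chain: Detritus → Woodlouse → Pseudoscorpion → Salamander.
It has 4 species and 3 links.

4 species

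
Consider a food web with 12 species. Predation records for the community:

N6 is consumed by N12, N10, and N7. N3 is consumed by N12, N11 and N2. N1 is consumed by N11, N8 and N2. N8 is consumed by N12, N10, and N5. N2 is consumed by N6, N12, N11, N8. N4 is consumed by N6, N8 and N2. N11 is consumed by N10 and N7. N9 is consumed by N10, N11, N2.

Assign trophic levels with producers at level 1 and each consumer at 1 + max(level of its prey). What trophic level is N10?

N1 is a producer → level 1.
N2 eats N1 (level 1); other prey at levels: N4 1, N3 1, N9 1 → level 2.
N8 eats N2 (level 2); other prey at levels: N1 1, N4 1 → level 3.
N10 eats N8 (level 3); other prey at levels: N9 1, N6 3, N11 3 → level 4.

Trophic level 4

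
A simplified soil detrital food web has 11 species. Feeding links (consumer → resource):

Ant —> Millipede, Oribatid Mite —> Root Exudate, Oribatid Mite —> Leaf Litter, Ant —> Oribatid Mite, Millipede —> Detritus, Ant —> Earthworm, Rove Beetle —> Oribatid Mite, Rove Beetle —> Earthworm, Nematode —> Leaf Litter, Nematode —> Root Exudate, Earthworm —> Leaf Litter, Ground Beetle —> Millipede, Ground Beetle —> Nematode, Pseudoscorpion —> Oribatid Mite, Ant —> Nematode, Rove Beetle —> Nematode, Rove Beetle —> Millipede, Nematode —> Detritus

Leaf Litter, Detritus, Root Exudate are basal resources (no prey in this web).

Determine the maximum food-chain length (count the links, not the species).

2 links

One longest chain: Leaf Litter → Oribatid Mite → Pseudoscorpion.
It has 3 species and 2 links.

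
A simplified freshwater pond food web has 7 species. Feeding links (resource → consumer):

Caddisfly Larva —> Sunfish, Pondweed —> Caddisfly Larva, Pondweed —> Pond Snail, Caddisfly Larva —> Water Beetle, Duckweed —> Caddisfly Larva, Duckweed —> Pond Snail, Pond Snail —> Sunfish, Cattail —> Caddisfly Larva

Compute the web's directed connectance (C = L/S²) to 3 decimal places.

The web has S = 7 species and L = 8 feeding links.
C = L / S² = 8 / 49 = 0.1633 ≈ 0.163.

C = 0.163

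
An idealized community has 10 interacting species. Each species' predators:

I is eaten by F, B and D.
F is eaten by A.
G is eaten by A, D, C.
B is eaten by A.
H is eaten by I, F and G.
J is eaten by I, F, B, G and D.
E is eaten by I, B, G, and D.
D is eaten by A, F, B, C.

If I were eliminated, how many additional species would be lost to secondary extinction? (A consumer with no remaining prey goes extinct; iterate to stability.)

Remove I.
Every predator of it retains at least one other prey: D still has J, E, G; F still has J, H, D; B still has J, E, D.
No consumer loses all prey, so no secondary extinctions occur.

0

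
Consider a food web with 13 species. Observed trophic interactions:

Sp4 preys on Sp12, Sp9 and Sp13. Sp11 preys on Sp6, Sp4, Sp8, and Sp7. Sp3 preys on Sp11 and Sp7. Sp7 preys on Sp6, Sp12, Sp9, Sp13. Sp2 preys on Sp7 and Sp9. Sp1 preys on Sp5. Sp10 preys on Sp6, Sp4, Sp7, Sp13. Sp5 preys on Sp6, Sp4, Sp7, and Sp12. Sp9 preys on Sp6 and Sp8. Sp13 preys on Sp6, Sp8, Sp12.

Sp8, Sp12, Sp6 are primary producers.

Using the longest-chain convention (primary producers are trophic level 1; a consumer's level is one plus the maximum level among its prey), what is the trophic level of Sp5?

Trophic level 4

Sp8 is a producer → level 1.
Sp9 eats Sp8 (level 1); other prey at levels: Sp6 1 → level 2.
Sp4 eats Sp9 (level 2); other prey at levels: Sp12 1, Sp13 2 → level 3.
Sp5 eats Sp4 (level 3); other prey at levels: Sp12 1, Sp6 1, Sp7 3 → level 4.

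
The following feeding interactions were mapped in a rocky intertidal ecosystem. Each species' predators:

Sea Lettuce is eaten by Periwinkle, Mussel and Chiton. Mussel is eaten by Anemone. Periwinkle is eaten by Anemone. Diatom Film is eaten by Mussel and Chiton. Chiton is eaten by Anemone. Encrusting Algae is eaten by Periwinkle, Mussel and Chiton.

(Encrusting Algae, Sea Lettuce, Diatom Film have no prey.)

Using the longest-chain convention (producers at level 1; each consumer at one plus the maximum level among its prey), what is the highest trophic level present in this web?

Producers (level 1): Encrusting Algae, Sea Lettuce, Diatom Film.
Encrusting Algae → Chiton → Anemone gives Anemone level 3.
No species has a prey at level 3, so no species reaches level 4.

3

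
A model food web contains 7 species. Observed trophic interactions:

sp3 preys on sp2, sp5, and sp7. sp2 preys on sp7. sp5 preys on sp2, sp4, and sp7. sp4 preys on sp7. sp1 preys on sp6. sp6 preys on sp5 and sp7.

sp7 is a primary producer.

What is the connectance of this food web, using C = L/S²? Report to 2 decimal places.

The web has S = 7 species and L = 11 feeding links.
C = L / S² = 11 / 49 = 0.2245 ≈ 0.22.

C = 0.22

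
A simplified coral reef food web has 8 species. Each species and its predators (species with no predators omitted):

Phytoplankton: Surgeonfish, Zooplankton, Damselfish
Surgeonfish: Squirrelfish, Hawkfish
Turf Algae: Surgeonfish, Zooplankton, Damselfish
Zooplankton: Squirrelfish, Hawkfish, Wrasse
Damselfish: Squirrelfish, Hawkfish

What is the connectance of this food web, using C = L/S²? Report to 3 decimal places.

The web has S = 8 species and L = 13 feeding links.
C = L / S² = 13 / 64 = 0.2031 ≈ 0.203.

C = 0.203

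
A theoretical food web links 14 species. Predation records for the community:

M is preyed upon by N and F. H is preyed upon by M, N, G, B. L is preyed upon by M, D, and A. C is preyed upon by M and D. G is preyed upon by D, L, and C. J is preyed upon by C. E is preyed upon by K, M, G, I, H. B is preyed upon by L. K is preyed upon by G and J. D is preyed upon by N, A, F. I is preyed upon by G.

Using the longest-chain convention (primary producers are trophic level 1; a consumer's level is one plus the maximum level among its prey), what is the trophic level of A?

Trophic level 6

E is a producer → level 1.
K eats E → level 2.
J eats K → level 3.
C eats J (level 3); other prey at levels: G 3 → level 4.
D eats C (level 4); other prey at levels: G 3, L 4 → level 5.
A eats D (level 5); other prey at levels: L 4 → level 6.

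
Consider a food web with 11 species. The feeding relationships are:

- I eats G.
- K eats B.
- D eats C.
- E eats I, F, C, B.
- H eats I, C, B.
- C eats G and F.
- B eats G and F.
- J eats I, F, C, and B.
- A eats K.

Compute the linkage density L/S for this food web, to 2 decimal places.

There are L = 19 links among S = 11 species.
L/S = 19/11 = 1.7273 ≈ 1.73.

L/S = 1.73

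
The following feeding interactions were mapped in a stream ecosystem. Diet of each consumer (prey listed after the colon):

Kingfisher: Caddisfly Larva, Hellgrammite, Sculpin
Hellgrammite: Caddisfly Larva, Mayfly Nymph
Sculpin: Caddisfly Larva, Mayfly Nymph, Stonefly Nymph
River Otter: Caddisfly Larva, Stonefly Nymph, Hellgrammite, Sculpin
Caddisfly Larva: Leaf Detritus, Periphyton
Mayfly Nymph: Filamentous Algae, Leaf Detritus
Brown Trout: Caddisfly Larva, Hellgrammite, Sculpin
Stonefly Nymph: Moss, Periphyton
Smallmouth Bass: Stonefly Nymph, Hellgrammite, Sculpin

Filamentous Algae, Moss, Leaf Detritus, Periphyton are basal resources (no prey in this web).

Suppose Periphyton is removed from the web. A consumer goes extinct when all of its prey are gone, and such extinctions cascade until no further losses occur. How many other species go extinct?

Remove Periphyton.
Every predator of it retains at least one other prey: Caddisfly Larva still has Leaf Detritus; Stonefly Nymph still has Moss.
No consumer loses all prey, so no secondary extinctions occur.

0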